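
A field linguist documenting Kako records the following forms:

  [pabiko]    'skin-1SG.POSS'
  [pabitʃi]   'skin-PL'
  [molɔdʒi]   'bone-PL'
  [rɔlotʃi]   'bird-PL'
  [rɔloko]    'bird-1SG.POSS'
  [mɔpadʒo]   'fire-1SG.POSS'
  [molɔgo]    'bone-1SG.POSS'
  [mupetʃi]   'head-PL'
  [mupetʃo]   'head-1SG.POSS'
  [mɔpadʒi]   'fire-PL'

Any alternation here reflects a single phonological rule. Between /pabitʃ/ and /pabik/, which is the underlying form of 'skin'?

/pabik/

The stem for 'skin' ends in [k] in [pabiko] but [tʃ] in [pabitʃi].
The stem 'head' ([mupetʃo], [mupetʃi]) shows [tʃ] unchanged in both environments, so [tʃ] cannot be basic with [k] derived before the 1SG.POSS suffix.
The underlying segment must be /k/; /k/ and /g/ become palato-alveolar [tʃ] and [dʒ] before a front vowel, yielding [tʃ] there.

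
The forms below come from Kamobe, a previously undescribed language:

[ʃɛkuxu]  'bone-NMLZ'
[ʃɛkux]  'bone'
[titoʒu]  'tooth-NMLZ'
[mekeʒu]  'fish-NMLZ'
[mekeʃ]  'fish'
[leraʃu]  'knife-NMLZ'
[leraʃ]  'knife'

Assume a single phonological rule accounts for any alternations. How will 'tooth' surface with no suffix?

The stem for 'fish' ends in [ʒ] in [mekeʒu] but [ʃ] in [mekeʃ].
Compare 'knife', with invariant [ʃ] in [leraʃu] and [leraʃ]: an analysis with underlying /ʃ/ and a rule producing [ʒ] before the NMLZ suffix would wrongly predict alternation here too.
The underlying segment must be /ʒ/; voiced obstruents become voiceless word-finally, yielding [ʃ] there.
The one attested form of 'tooth', [titoʒu], shows underlying /titoʒ/. Applying the same rule word-finally gives [titoʃ].

[titoʃ]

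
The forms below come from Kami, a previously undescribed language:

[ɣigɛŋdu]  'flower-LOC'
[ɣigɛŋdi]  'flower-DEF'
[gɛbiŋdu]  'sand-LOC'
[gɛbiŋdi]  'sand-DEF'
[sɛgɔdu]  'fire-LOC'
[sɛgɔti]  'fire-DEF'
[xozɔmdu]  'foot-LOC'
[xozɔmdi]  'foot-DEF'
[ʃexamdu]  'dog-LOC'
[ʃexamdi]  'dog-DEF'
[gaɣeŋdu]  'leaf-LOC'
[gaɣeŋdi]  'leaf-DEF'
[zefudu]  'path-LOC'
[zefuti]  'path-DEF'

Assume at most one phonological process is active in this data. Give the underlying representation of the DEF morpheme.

The DEF suffix surfaces as [-di] and [-ti], depending on the final segment of the stem.
The LOC suffix, which begins with [d], is invariant after every stem; so [d] is not altered by any rule here.
So the underlying form is /-ti/, and voiceless stops become voiced after a nasal.

/-ti/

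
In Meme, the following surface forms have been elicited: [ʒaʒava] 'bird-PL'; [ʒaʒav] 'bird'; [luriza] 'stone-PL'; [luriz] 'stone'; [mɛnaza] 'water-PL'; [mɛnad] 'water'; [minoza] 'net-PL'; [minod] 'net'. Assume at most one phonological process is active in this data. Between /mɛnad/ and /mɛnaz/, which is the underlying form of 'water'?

/mɛnad/

'water' shows [z] ~ [d] at the end of the stem ([mɛnaza] vs [mɛnad]).
If /z/ were underlying and a rule turned it into [d] in isolation, 'stone' would also alternate; but it has [z] in both [luriza] and [luriz].
The alternation reflects intervocalic spirantization: voiced stops become fricatives between vowels. /d/ is underlying.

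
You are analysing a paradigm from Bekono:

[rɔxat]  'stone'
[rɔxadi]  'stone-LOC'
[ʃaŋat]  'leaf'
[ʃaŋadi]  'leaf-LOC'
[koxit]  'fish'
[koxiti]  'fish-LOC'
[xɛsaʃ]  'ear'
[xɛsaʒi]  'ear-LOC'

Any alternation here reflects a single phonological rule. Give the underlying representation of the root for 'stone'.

In [rɔxat] and [rɔxadi] the final segment of 'stone' alternates: [t] ~ [d].
If /t/ were underlying and a rule turned it into [d] before the LOC suffix, 'fish' would also alternate; but it has [t] in both [koxit] and [koxiti].
The underlying segment must be /d/; voiced obstruents become voiceless word-finally, yielding [t] there.

/rɔxad/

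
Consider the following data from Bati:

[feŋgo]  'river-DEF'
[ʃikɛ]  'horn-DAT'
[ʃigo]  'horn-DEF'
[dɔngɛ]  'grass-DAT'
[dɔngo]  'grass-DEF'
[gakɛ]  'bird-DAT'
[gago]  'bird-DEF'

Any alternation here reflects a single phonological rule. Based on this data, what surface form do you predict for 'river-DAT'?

[feŋgɛ]

The DAT suffix surfaces as [-gɛ] and [-kɛ], depending on the final segment of the stem.
By contrast the DEF suffix keeps its initial [g] throughout — that segment must be underlying.
The DAT suffix is therefore /-kɛ/ underlyingly, with post-nasal voicing: voiceless stops become voiced after a nasal.
After 'river', which ends in a nasal, the suffix surfaces as [-gɛ], giving [feŋgɛ].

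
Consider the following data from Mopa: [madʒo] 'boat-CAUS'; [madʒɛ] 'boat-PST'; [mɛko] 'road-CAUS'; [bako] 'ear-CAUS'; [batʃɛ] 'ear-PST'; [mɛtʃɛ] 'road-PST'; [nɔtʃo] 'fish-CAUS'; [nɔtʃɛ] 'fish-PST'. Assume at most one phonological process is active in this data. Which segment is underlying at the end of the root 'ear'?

/k/

In [batʃɛ] and [bako] the final segment of 'ear' alternates: [tʃ] ~ [k].
The stem 'fish' ([nɔtʃɛ], [nɔtʃo]) shows [tʃ] unchanged in both environments, so [tʃ] cannot be basic with [k] derived before the CAUS suffix.
The alternation reflects palatalization before a front vowel: /k/ becomes palato-alveolar [tʃ] before a front vowel. /k/ is underlying.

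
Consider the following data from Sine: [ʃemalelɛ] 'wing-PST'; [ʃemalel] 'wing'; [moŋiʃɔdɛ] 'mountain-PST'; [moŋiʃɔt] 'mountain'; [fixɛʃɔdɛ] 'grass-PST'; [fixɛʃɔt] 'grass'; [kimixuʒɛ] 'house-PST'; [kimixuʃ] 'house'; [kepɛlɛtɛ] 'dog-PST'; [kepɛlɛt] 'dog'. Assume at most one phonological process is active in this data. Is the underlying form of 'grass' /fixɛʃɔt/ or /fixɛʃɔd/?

/fixɛʃɔd/

'grass' shows [d] ~ [t] at the end of the stem ([fixɛʃɔdɛ] vs [fixɛʃɔt]).
The stem 'dog' ([kepɛlɛtɛ], [kepɛlɛt]) shows [t] unchanged in both environments, so [t] cannot be basic with [d] derived before the PST suffix.
So /d/ is underlying, and a rule of word-final obstruent devoicing — voiced obstruents become voiceless word-finally — gives [t].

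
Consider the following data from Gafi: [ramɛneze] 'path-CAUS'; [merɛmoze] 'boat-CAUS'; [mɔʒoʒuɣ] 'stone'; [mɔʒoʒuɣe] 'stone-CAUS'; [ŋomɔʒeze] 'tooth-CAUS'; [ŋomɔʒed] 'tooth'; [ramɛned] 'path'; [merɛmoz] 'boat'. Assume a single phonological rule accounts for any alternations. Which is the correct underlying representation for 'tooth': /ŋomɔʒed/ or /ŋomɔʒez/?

In [ŋomɔʒeze] and [ŋomɔʒed] the final segment of 'tooth' alternates: [z] ~ [d].
But 'boat' keeps [z] in both environments ([merɛmoze], [merɛmoz]), so there is no rule changing /z/ to [d] in isolation.
So /d/ is underlying, and a rule of intervocalic spirantization — voiced stops become fricatives between vowels — gives [z].

/ŋomɔʒed/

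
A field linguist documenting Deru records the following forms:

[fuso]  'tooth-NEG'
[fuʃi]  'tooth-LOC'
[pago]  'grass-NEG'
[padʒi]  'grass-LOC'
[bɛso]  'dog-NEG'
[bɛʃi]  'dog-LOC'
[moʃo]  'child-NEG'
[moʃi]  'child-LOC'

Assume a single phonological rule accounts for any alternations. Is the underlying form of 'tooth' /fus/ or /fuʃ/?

/fus/

The root 'tooth' surfaces as [fuso] and [fuʃi], with a stem-final [s] ~ [ʃ] alternation.
If /ʃ/ were underlying and a rule turned it into [s] before the NEG suffix, 'child' would also alternate; but it has [ʃ] in both [moʃo] and [moʃi].
So /s/ is underlying, and a rule of palatalization before a front vowel — /g/ and /s/ become palato-alveolar [dʒ] and [ʃ] before a front vowel — gives [ʃ].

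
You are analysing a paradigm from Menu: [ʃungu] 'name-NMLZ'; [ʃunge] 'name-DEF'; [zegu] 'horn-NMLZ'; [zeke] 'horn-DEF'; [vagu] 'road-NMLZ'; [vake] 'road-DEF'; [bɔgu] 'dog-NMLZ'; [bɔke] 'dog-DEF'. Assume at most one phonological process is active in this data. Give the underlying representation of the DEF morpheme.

The DEF suffix surfaces as [-ge] and [-ke], depending on the final segment of the stem.
By contrast the NMLZ suffix keeps its initial [g] throughout — that segment must be underlying.
The DEF suffix is therefore /-ke/ underlyingly, with post-nasal voicing: voiceless stops become voiced after a nasal.

/-ke/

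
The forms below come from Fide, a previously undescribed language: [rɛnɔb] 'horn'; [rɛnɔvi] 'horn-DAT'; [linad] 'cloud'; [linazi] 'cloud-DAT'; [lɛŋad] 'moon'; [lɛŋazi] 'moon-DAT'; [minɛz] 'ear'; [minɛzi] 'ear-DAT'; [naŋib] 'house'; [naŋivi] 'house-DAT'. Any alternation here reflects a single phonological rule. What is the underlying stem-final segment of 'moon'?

/d/

The stem for 'moon' ends in [d] in [lɛŋad] but [z] in [lɛŋazi].
The stem 'ear' ([minɛz], [minɛzi]) shows [z] unchanged in both environments, so [z] cannot be basic with [d] derived in isolation.
The underlying segment must be /d/; voiced stops become fricatives between vowels, yielding [z] there.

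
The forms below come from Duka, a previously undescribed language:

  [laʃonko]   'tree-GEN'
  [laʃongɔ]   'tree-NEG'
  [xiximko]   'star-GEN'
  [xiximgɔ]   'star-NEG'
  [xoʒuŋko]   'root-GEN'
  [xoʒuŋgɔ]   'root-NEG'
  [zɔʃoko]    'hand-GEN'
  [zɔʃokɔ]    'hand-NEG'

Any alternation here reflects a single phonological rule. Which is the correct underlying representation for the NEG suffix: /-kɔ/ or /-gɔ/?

/-gɔ/

The NEG morpheme has two allomorphs, [-gɔ] and [-kɔ].
The GEN suffix, which begins with [k], is invariant after every stem; so [k] is not altered by any rule here.
The NEG suffix is therefore /-gɔ/ underlyingly, with post-vocalic devoicing: voiced stops become voiceless after a vowel.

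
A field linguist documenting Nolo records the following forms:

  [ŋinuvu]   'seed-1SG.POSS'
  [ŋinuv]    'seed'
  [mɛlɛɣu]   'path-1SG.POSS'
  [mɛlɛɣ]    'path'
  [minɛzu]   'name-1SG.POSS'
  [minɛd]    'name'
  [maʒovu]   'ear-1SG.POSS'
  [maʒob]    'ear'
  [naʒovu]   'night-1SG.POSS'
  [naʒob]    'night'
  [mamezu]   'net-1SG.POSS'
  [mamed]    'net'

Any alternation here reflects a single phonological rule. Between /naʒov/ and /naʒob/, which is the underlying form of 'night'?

/naʒob/

In [naʒovu] and [naʒob] the final segment of 'night' alternates: [v] ~ [b].
But 'seed' keeps [v] in both environments ([ŋinuvu], [ŋinuv]), so there is no rule changing /v/ to [b] in isolation.
The alternation reflects intervocalic spirantization: voiced stops become fricatives between vowels. /b/ is underlying.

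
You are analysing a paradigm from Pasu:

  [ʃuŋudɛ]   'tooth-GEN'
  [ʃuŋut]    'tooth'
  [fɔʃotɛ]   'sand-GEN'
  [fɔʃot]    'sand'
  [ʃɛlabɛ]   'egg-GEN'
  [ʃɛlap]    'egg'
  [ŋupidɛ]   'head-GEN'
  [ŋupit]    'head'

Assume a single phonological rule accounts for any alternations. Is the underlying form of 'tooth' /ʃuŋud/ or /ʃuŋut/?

/ʃuŋud/

'tooth' shows [d] ~ [t] at the end of the stem ([ʃuŋudɛ] vs [ʃuŋut]).
Compare 'sand', with invariant [t] in [fɔʃotɛ] and [fɔʃot]: an analysis with underlying /t/ and a rule producing [d] before the GEN suffix would wrongly predict alternation here too.
So /d/ is underlying, and a rule of word-final obstruent devoicing — voiced obstruents become voiceless word-finally — gives [t].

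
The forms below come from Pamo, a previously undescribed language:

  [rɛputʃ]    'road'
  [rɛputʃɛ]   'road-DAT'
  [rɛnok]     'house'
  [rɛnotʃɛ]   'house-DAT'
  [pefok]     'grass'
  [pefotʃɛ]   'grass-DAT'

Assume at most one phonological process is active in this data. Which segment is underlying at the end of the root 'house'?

/k/

In [rɛnok] and [rɛnotʃɛ] the final segment of 'house' alternates: [k] ~ [tʃ].
Compare 'road', with invariant [tʃ] in [rɛputʃ] and [rɛputʃɛ]: an analysis with underlying /tʃ/ and a rule producing [k] in isolation would wrongly predict alternation here too.
The alternation reflects palatalization before a front vowel: /k/ becomes palato-alveolar [tʃ] before a front vowel. /k/ is underlying.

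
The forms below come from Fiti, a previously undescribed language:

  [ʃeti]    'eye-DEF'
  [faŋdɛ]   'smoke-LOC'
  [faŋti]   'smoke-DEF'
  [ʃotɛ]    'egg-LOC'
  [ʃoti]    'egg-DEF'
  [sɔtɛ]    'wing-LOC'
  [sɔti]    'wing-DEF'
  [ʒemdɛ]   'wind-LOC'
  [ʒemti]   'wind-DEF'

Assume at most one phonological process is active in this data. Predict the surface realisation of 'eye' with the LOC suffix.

The LOC morpheme has two allomorphs, [-dɛ] and [-tɛ].
The DEF suffix, which begins with [t], is invariant after every stem; so [t] is not altered by any rule here.
The LOC suffix is therefore /-dɛ/ underlyingly, with post-vocalic devoicing: voiced stops become voiceless after a vowel.
After 'eye', which ends in a vowel, the suffix surfaces as [-tɛ], giving [ʃetɛ].

[ʃetɛ]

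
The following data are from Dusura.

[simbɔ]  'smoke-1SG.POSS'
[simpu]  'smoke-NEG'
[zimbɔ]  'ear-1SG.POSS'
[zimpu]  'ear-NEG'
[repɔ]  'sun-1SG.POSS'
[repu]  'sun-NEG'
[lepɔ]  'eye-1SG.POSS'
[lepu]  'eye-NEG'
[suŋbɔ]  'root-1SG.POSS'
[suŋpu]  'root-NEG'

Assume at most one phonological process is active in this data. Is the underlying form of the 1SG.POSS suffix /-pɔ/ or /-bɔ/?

/-bɔ/

The 1SG.POSS suffix surfaces as [-bɔ] and [-pɔ], depending on the final segment of the stem.
By contrast the NEG suffix keeps its initial [p] throughout — that segment must be underlying.
The 1SG.POSS suffix is therefore /-bɔ/ underlyingly, with post-vocalic devoicing: voiced stops become voiceless after a vowel.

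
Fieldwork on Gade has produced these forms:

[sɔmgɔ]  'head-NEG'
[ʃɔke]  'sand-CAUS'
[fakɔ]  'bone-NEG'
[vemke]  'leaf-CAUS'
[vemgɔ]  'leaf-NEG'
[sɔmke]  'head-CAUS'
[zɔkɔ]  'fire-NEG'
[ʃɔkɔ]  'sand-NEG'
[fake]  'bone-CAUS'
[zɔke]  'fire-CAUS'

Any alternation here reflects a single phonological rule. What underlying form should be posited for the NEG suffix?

The NEG morpheme has two allomorphs, [-gɔ] and [-kɔ].
By contrast the CAUS suffix keeps its initial [k] throughout — that segment must be underlying.
The NEG suffix is therefore /-gɔ/ underlyingly, with post-vocalic devoicing: voiced stops become voiceless after a vowel.

/-gɔ/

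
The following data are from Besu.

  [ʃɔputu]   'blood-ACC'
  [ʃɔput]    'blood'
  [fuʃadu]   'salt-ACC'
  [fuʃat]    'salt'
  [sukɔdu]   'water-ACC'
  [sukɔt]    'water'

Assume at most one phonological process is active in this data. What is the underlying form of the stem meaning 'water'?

'water' shows [d] ~ [t] at the end of the stem ([sukɔdu] vs [sukɔt]).
If /t/ were underlying and a rule turned it into [d] before the ACC suffix, 'blood' would also alternate; but it has [t] in both [ʃɔputu] and [ʃɔput].
So /d/ is underlying, and a rule of word-final obstruent devoicing — voiced obstruents become voiceless word-finally — gives [t].
Hence 'water' is /sukɔd/ underlyingly.

/sukɔd/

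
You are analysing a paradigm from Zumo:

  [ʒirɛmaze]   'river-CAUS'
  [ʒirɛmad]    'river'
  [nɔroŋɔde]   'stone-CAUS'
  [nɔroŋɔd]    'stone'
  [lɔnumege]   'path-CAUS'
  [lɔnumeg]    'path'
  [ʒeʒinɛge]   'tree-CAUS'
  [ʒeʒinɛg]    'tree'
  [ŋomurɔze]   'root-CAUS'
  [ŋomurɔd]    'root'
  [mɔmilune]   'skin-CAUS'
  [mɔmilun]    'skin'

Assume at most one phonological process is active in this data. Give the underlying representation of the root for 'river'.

'river' shows [z] ~ [d] at the end of the stem ([ʒirɛmaze] vs [ʒirɛmad]).
Compare 'stone', with invariant [d] in [nɔroŋɔde] and [nɔroŋɔd]: an analysis with underlying /d/ and a rule producing [z] before the CAUS suffix would wrongly predict alternation here too.
The alternation reflects word-final hardening: voiced fricatives become stops word-finally. /z/ is underlying.
Hence 'river' is /ʒirɛmaz/ underlyingly.

/ʒirɛmaz/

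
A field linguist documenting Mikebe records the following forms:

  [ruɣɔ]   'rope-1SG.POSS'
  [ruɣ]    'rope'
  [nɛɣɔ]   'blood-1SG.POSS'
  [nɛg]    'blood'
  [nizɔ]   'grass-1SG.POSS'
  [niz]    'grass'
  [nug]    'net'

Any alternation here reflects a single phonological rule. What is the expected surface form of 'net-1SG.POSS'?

'blood' shows [ɣ] ~ [g] at the end of the stem ([nɛɣɔ] vs [nɛg]).
If /ɣ/ were underlying and a rule turned it into [g] in isolation, 'rope' would also alternate; but it has [ɣ] in both [ruɣɔ] and [ruɣ].
The alternation reflects intervocalic spirantization: voiced stops become fricatives between vowels. /g/ is underlying.
From [nug] the stem 'net' is /nug/; between vowels this yields [nuɣɔ].

[nuɣɔ]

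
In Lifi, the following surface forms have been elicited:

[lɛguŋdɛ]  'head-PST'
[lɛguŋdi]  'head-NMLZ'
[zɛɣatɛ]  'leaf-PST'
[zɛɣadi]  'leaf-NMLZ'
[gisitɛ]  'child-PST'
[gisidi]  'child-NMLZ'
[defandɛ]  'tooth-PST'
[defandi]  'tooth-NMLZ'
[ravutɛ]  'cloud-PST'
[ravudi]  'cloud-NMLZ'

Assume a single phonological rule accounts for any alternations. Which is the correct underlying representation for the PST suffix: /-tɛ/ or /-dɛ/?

The PST suffix surfaces as [-dɛ] and [-tɛ], depending on the final segment of the stem.
The NMLZ suffix, which begins with [d], is invariant after every stem; so [d] is not altered by any rule here.
The PST suffix is therefore /-tɛ/ underlyingly, with post-nasal voicing: voiceless stops become voiced after a nasal.

/-tɛ/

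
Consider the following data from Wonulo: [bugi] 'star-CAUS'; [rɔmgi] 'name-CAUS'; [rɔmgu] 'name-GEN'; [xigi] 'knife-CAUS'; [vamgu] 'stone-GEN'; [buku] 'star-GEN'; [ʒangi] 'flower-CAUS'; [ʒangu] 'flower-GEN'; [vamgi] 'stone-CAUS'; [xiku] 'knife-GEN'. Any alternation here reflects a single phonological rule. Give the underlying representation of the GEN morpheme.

The GEN suffix surfaces as [-gu] and [-ku], depending on the final segment of the stem.
The CAUS suffix, which begins with [g], is invariant after every stem; so [g] is not altered by any rule here.
So the underlying form is /-ku/, and voiceless stops become voiced after a nasal.

/-ku/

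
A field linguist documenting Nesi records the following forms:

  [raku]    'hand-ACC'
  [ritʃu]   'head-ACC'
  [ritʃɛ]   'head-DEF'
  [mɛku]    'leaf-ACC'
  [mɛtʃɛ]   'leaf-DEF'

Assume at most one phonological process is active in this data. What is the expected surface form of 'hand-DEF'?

[ratʃɛ]

The stem for 'leaf' ends in [k] in [mɛku] but [tʃ] in [mɛtʃɛ].
But 'head' keeps [tʃ] in both environments ([ritʃu], [ritʃɛ]), so there is no rule changing /tʃ/ to [k] before the ACC suffix.
The underlying segment must be /k/; /k/ becomes palato-alveolar [tʃ] before a front vowel, yielding [tʃ] there.
From [raku] the stem 'hand' is /rak/; before a front vowel this yields [ratʃɛ].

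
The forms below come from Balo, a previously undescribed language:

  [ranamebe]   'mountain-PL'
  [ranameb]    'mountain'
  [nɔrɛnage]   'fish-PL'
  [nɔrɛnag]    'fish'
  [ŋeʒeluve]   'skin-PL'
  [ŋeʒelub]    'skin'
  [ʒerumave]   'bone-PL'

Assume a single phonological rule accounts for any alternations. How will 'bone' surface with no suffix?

The root 'skin' surfaces as [ŋeʒeluve] and [ŋeʒelub], with a stem-final [v] ~ [b] alternation.
Compare 'mountain', with invariant [b] in [ranamebe] and [ranameb]: an analysis with underlying /b/ and a rule producing [v] before the PL suffix would wrongly predict alternation here too.
Therefore /v/ is basic and [b] is derived by word-final hardening (voiced fricatives become stops word-finally).
The one attested form of 'bone', [ʒerumave], shows underlying /ʒerumav/. Applying the same rule word-finally gives [ʒerumab].

[ʒerumab]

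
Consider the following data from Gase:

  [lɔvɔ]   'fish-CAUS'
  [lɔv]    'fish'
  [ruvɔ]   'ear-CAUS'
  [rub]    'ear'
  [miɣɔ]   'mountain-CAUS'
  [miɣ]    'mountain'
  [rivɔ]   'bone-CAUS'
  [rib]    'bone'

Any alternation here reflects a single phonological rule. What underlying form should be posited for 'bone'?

/rib/

In [rivɔ] and [rib] the final segment of 'bone' alternates: [v] ~ [b].
The stem 'fish' ([lɔvɔ], [lɔv]) shows [v] unchanged in both environments, so [v] cannot be basic with [b] derived in isolation.
So /b/ is underlying, and a rule of intervocalic spirantization — voiced stops become fricatives between vowels — gives [v].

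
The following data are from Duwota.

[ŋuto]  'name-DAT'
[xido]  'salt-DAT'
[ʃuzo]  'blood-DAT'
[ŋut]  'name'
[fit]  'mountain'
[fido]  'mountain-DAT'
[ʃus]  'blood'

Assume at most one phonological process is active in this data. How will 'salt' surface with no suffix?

The stem for 'mountain' ends in [t] in [fit] but [d] in [fido].
Compare 'name', with invariant [t] in [ŋut] and [ŋuto]: an analysis with underlying /t/ and a rule producing [d] before the DAT suffix would wrongly predict alternation here too.
Therefore /d/ is basic and [t] is derived by word-final obstruent devoicing (voiced obstruents become voiceless word-finally).
The one attested form of 'salt', [xido], shows underlying /xid/. Applying the same rule word-finally gives [xit].

[xit]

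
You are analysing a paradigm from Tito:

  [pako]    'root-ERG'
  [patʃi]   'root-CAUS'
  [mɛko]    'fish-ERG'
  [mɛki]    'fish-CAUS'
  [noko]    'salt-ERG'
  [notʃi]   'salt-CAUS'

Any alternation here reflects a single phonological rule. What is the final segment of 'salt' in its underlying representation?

/tʃ/

The root 'salt' surfaces as [noko] and [notʃi], with a stem-final [k] ~ [tʃ] alternation.
If /k/ were underlying and a rule turned it into [tʃ] before the CAUS suffix, 'fish' would also alternate; but it has [k] in both [mɛko] and [mɛki].
The alternation reflects depalatalization: palato-alveolar /tʃ/ becomes [k] when no front vowel follows. /tʃ/ is underlying.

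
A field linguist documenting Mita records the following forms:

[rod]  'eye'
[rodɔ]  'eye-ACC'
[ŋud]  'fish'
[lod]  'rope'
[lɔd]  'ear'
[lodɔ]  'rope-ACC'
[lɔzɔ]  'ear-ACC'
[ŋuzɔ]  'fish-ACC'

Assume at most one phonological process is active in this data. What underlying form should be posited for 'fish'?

In [ŋuzɔ] and [ŋud] the final segment of 'fish' alternates: [z] ~ [d].
The stem 'eye' ([rodɔ], [rod]) shows [d] unchanged in both environments, so [d] cannot be basic with [z] derived before the ACC suffix.
The alternation reflects word-final hardening: voiced fricatives become stops word-finally. /z/ is underlying.
So 'fish' = /ŋuz/.

/ŋuz/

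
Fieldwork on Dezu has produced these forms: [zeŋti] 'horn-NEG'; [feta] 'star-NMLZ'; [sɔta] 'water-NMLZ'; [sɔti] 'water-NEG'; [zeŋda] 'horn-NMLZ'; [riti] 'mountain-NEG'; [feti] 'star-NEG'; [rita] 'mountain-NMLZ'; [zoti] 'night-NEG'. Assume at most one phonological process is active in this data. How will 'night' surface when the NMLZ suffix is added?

[zota]

The NMLZ morpheme has two allomorphs, [-da] and [-ta].
The NEG suffix, which begins with [t], is invariant after every stem; so [t] is not altered by any rule here.
The NMLZ suffix is therefore /-da/ underlyingly, with post-vocalic devoicing: voiced stops become voiceless after a vowel.
After 'night', which ends in a vowel, the suffix surfaces as [-ta], giving [zota].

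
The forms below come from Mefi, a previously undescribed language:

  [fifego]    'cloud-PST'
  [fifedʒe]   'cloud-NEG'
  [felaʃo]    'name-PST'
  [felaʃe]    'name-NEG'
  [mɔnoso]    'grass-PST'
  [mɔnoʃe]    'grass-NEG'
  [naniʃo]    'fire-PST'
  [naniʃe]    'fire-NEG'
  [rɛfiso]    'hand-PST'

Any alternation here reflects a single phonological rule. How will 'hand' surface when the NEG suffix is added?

[rɛfiʃe]

'grass' shows [s] ~ [ʃ] at the end of the stem ([mɔnoso] vs [mɔnoʃe]).
If /ʃ/ were underlying and a rule turned it into [s] before the PST suffix, 'fire' would also alternate; but it has [ʃ] in both [naniʃo] and [naniʃe].
The alternation reflects palatalization before a front vowel: /g/ and /s/ become palato-alveolar [dʒ] and [ʃ] before a front vowel. /s/ is underlying.
The one attested form of 'hand', [rɛfiso], shows underlying /rɛfis/. Applying the same rule before a front vowel gives [rɛfiʃe].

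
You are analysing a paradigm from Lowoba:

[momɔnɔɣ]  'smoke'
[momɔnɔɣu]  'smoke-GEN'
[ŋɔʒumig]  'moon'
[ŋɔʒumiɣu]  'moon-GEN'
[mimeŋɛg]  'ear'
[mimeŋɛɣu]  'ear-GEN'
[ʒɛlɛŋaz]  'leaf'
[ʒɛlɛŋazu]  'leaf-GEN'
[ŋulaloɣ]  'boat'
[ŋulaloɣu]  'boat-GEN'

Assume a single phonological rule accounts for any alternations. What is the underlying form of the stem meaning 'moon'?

/ŋɔʒumig/

The root 'moon' surfaces as [ŋɔʒumig] and [ŋɔʒumiɣu], with a stem-final [g] ~ [ɣ] alternation.
If /ɣ/ were underlying and a rule turned it into [g] in isolation, 'smoke' would also alternate; but it has [ɣ] in both [momɔnɔɣ] and [momɔnɔɣu].
So /g/ is underlying, and a rule of intervocalic spirantization — voiced stops become fricatives between vowels — gives [ɣ].
The underlying form of 'moon' is therefore /ŋɔʒumig/.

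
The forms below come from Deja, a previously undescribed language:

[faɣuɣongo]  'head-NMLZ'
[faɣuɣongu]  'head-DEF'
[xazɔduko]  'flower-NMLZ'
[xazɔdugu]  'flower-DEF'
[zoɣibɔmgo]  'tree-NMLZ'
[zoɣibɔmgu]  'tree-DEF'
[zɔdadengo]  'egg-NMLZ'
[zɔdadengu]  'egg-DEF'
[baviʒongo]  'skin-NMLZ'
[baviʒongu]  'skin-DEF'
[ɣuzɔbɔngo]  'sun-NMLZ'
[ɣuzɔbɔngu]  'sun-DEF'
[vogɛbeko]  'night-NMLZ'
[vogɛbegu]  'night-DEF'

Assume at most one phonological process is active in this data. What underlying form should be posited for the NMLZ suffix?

The NMLZ morpheme has two allomorphs, [-go] and [-ko].
The DEF suffix, which begins with [g], is invariant after every stem; so [g] is not altered by any rule here.
So the underlying form is /-ko/, and voiceless stops become voiced after a nasal.

/-ko/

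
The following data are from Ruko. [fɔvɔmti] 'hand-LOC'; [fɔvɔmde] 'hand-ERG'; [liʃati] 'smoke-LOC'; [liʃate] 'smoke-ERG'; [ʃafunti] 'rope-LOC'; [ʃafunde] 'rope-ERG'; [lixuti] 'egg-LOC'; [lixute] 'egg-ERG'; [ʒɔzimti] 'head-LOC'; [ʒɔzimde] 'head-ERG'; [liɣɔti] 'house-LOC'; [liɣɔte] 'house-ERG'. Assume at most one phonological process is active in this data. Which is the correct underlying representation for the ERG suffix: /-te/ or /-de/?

The ERG suffix surfaces as [-de] and [-te], depending on the final segment of the stem.
By contrast the LOC suffix keeps its initial [t] throughout — that segment must be underlying.
The ERG suffix is therefore /-de/ underlyingly, with post-vocalic devoicing: voiced stops become voiceless after a vowel.

/-de/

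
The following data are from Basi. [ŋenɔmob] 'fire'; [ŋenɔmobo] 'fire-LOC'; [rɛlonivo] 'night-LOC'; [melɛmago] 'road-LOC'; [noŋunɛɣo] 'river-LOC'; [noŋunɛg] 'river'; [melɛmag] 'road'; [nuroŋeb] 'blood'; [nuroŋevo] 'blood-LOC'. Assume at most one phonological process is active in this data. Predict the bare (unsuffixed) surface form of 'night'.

[rɛlonib]

The stem for 'blood' ends in [v] in [nuroŋevo] but [b] in [nuroŋeb].
The stem 'fire' ([ŋenɔmobo], [ŋenɔmob]) shows [b] unchanged in both environments, so [b] cannot be basic with [v] derived before the LOC suffix.
The underlying segment must be /v/; voiced fricatives become stops word-finally, yielding [b] there.
From [rɛlonivo] the stem 'night' is /rɛloniv/; word-finally this yields [rɛlonib].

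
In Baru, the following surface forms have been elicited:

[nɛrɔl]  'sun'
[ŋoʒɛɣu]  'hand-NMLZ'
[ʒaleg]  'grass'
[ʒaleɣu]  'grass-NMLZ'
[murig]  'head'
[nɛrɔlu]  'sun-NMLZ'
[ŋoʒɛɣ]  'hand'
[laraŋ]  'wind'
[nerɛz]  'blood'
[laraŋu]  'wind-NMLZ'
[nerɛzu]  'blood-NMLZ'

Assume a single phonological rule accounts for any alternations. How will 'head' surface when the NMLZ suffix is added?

'grass' shows [ɣ] ~ [g] at the end of the stem ([ʒaleɣu] vs [ʒaleg]).
But 'hand' keeps [ɣ] in both environments ([ŋoʒɛɣu], [ŋoʒɛɣ]), so there is no rule changing /ɣ/ to [g] in isolation.
The alternation reflects intervocalic spirantization: voiced stops become fricatives between vowels. /g/ is underlying.
The one attested form of 'head', [murig], shows underlying /murig/. Applying the same rule between vowels gives [muriɣu].

[muriɣu]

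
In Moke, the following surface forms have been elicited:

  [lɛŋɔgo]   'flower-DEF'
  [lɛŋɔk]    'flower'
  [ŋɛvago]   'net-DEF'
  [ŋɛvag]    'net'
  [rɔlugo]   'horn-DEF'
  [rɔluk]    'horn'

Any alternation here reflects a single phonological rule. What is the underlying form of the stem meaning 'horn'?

/rɔluk/

In [rɔlugo] and [rɔluk] the final segment of 'horn' alternates: [g] ~ [k].
Compare 'net', with invariant [g] in [ŋɛvago] and [ŋɛvag]: an analysis with underlying /g/ and a rule producing [k] in isolation would wrongly predict alternation here too.
The underlying segment must be /k/; voiceless stops become voiced between vowels, yielding [g] there.
So 'horn' = /rɔluk/.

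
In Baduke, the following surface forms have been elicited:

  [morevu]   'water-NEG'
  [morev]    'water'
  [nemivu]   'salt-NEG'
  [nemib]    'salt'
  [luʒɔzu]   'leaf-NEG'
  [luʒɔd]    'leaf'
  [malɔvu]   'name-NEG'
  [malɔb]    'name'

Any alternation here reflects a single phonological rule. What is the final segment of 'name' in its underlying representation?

/b/

The root 'name' surfaces as [malɔvu] and [malɔb], with a stem-final [v] ~ [b] alternation.
The stem 'water' ([morevu], [morev]) shows [v] unchanged in both environments, so [v] cannot be basic with [b] derived in isolation.
Therefore /b/ is basic and [v] is derived by intervocalic spirantization (voiced stops become fricatives between vowels).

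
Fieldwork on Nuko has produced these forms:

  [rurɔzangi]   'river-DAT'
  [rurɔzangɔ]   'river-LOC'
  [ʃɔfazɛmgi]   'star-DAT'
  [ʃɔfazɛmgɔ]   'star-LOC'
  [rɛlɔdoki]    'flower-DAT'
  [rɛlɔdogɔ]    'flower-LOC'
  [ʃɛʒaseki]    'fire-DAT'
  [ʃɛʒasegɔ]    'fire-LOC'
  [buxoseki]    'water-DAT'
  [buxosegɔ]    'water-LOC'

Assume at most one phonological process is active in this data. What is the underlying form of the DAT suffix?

The DAT morpheme has two allomorphs, [-gi] and [-ki].
The LOC suffix, which begins with [g], is invariant after every stem; so [g] is not altered by any rule here.
The DAT suffix is therefore /-ki/ underlyingly, with post-nasal voicing: voiceless stops become voiced after a nasal.

/-ki/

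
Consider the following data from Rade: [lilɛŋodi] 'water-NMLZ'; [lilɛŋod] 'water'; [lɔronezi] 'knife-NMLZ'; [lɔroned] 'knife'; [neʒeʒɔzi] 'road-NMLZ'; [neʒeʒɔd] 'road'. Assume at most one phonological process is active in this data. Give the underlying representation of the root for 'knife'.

'knife' shows [z] ~ [d] at the end of the stem ([lɔronezi] vs [lɔroned]).
If /d/ were underlying and a rule turned it into [z] before the NMLZ suffix, 'water' would also alternate; but it has [d] in both [lilɛŋodi] and [lilɛŋod].
So /z/ is underlying, and a rule of word-final hardening — voiced fricatives become stops word-finally — gives [d].
The underlying form of 'knife' is therefore /lɔronez/.

/lɔronez/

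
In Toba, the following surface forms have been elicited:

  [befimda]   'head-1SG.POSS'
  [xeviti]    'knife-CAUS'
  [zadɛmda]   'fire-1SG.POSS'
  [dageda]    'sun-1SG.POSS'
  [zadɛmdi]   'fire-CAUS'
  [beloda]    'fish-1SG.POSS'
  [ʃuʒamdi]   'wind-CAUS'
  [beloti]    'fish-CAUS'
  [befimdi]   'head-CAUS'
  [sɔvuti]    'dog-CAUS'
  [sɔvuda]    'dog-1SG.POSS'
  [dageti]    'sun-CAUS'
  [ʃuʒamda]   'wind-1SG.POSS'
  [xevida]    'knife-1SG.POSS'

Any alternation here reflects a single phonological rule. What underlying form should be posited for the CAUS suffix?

/-ti/

The CAUS suffix surfaces as [-di] and [-ti], depending on the final segment of the stem.
The 1SG.POSS suffix, which begins with [d], is invariant after every stem; so [d] is not altered by any rule here.
The CAUS suffix is therefore /-ti/ underlyingly, with post-nasal voicing: voiceless stops become voiced after a nasal.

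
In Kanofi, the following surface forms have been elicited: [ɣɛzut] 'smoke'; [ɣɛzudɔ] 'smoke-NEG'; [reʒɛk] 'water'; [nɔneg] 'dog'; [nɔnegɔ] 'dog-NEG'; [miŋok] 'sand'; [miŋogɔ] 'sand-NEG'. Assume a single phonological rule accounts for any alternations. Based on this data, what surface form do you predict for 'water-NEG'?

[reʒɛgɔ]

In [miŋok] and [miŋogɔ] the final segment of 'sand' alternates: [k] ~ [g].
But 'dog' keeps [g] in both environments ([nɔneg], [nɔnegɔ]), so there is no rule changing /g/ to [k] in isolation.
Therefore /k/ is basic and [g] is derived by intervocalic voicing (voiceless stops become voiced between vowels).
From [reʒɛk] the stem 'water' is /reʒɛk/; between vowels this yields [reʒɛgɔ].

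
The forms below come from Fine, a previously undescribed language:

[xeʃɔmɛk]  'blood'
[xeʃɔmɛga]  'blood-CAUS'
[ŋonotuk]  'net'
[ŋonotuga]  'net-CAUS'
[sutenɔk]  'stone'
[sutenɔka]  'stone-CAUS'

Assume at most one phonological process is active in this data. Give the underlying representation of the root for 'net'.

In [ŋonotuk] and [ŋonotuga] the final segment of 'net' alternates: [k] ~ [g].
If /k/ were underlying and a rule turned it into [g] before the CAUS suffix, 'stone' would also alternate; but it has [k] in both [sutenɔk] and [sutenɔka].
The alternation reflects word-final obstruent devoicing: voiced obstruents become voiceless word-finally. /g/ is underlying.
The underlying form of 'net' is therefore /ŋonotug/.

/ŋonotug/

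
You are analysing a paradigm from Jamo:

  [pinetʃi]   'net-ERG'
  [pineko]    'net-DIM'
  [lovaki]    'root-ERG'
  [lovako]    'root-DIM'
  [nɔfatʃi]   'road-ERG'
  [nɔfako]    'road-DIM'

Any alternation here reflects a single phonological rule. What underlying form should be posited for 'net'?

/pinetʃ/

The root 'net' surfaces as [pineko] and [pinetʃi], with a stem-final [k] ~ [tʃ] alternation.
But 'root' keeps [k] in both environments ([lovako], [lovaki]), so there is no rule changing /k/ to [tʃ] before the ERG suffix.
So /tʃ/ is underlying, and a rule of depalatalization — palato-alveolar /tʃ/ becomes [k] when no front vowel follows — gives [k].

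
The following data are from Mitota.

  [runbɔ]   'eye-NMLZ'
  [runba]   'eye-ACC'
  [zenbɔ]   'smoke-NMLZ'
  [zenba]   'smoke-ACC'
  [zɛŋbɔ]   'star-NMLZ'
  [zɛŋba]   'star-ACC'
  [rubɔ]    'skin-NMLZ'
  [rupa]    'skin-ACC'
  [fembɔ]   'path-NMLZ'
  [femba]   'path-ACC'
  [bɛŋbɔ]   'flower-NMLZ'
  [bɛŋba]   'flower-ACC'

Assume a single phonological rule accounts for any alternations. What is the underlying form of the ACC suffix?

/-pa/

The ACC suffix surfaces as [-ba] and [-pa], depending on the final segment of the stem.
The NMLZ suffix, which begins with [b], is invariant after every stem; so [b] is not altered by any rule here.
The ACC suffix is therefore /-pa/ underlyingly, with post-nasal voicing: voiceless stops become voiced after a nasal.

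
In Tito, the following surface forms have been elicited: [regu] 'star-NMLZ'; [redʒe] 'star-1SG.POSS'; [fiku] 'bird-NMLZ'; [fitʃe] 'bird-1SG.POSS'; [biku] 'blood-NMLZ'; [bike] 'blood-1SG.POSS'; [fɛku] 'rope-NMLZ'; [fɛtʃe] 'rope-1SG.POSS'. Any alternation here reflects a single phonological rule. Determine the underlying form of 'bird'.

The root 'bird' surfaces as [fiku] and [fitʃe], with a stem-final [k] ~ [tʃ] alternation.
If /k/ were underlying and a rule turned it into [tʃ] before the 1SG.POSS suffix, 'blood' would also alternate; but it has [k] in both [biku] and [bike].
The alternation reflects depalatalization: palato-alveolar /tʃ/ and /dʒ/ become [k] and [g] when no front vowel follows. /tʃ/ is underlying.

/fitʃ/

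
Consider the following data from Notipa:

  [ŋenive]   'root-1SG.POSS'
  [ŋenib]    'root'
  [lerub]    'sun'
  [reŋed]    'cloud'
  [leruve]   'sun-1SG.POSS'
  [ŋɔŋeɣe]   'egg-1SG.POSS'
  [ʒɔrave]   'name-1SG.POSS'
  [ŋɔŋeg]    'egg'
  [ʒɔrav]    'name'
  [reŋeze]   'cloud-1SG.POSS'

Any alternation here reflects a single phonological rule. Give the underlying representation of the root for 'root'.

The stem for 'root' ends in [b] in [ŋenib] but [v] in [ŋenive].
The stem 'name' ([ʒɔrav], [ʒɔrave]) shows [v] unchanged in both environments, so [v] cannot be basic with [b] derived in isolation.
The underlying segment must be /b/; voiced stops become fricatives between vowels, yielding [v] there.
The underlying form of 'root' is therefore /ŋenib/.

/ŋenib/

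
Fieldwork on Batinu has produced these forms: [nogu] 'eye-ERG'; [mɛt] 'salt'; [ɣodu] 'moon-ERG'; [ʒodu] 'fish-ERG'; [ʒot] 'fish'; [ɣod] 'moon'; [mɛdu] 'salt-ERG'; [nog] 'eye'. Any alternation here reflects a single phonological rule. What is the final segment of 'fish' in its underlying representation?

/t/

'fish' shows [t] ~ [d] at the end of the stem ([ʒot] vs [ʒodu]).
But 'moon' keeps [d] in both environments ([ɣod], [ɣodu]), so there is no rule changing /d/ to [t] in isolation.
So /t/ is underlying, and a rule of intervocalic voicing — voiceless stops become voiced between vowels — gives [d].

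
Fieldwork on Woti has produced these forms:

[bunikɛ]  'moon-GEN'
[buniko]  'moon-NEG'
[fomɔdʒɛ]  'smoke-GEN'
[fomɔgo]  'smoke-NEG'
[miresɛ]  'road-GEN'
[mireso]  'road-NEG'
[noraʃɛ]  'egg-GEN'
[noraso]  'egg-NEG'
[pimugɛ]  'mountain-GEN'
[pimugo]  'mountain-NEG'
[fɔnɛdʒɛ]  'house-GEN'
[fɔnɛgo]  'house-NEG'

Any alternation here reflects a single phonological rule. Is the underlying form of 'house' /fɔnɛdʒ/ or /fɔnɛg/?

/fɔnɛdʒ/

The root 'house' surfaces as [fɔnɛdʒɛ] and [fɔnɛgo], with a stem-final [dʒ] ~ [g] alternation.
Compare 'mountain', with invariant [g] in [pimugɛ] and [pimugo]: an analysis with underlying /g/ and a rule producing [dʒ] before the GEN suffix would wrongly predict alternation here too.
Therefore /dʒ/ is basic and [g] is derived by depalatalization (palato-alveolar /dʒ/ and /ʃ/ become [g] and [s] when no front vowel follows).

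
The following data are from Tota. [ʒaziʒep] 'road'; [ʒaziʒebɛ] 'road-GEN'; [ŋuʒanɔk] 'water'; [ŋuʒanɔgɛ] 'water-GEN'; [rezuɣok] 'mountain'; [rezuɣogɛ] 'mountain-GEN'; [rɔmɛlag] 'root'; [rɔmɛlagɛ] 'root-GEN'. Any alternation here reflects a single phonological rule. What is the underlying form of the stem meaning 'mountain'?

/rezuɣok/

The root 'mountain' surfaces as [rezuɣok] and [rezuɣogɛ], with a stem-final [k] ~ [g] alternation.
The stem 'root' ([rɔmɛlag], [rɔmɛlagɛ]) shows [g] unchanged in both environments, so [g] cannot be basic with [k] derived in isolation.
Therefore /k/ is basic and [g] is derived by intervocalic voicing (voiceless stops become voiced between vowels).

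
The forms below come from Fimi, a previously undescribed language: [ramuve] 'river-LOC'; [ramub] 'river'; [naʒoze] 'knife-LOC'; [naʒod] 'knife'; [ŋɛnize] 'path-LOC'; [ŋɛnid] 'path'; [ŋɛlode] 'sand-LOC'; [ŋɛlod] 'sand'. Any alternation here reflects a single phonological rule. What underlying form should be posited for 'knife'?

/naʒoz/

The root 'knife' surfaces as [naʒoze] and [naʒod], with a stem-final [z] ~ [d] alternation.
But 'sand' keeps [d] in both environments ([ŋɛlode], [ŋɛlod]), so there is no rule changing /d/ to [z] before the LOC suffix.
The alternation reflects word-final hardening: voiced fricatives become stops word-finally. /z/ is underlying.
Hence 'knife' is /naʒoz/ underlyingly.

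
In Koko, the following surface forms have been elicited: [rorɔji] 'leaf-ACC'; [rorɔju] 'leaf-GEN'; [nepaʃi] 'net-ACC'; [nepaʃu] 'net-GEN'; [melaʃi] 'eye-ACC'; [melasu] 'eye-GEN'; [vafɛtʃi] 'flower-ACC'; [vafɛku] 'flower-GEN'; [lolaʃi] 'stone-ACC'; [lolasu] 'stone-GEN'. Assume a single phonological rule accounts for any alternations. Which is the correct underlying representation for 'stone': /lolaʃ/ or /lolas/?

/lolas/

'stone' shows [ʃ] ~ [s] at the end of the stem ([lolaʃi] vs [lolasu]).
Compare 'net', with invariant [ʃ] in [nepaʃi] and [nepaʃu]: an analysis with underlying /ʃ/ and a rule producing [s] before the GEN suffix would wrongly predict alternation here too.
The alternation reflects palatalization before a front vowel: /k/ and /s/ become palato-alveolar [tʃ] and [ʃ] before a front vowel. /s/ is underlying.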